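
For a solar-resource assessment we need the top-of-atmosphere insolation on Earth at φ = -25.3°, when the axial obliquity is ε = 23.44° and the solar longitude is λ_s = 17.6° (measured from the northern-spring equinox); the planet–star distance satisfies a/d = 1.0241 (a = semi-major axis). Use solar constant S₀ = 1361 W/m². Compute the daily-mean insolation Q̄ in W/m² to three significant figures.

Q̄ ≈ 372 W/m²

Solar declination: sin δ = sin ε · sin λ_s = sin 23.44° × sin 17.6° = 0.12028, so δ = +6.908°.
cos H₀ = −tan(-25.3°) tan(+6.908°) = 0.0573, H₀ = 1.5135 rad.
Bracket: H₀ sin φ sin δ + cos φ cos δ sin H₀ = 1.5135×-0.42736×0.12028 + 0.90408×0.99274×0.99836 = -0.077798 + 0.896044 = 0.818246.
Inverse-square distance factor (a/d)² = 1.0241² = 1.048781.
Q̄ = (S₀/π) × 1.048781 × [bracket] = (1361/π) × 1.048781 × 0.818246 = 371.8 W/m².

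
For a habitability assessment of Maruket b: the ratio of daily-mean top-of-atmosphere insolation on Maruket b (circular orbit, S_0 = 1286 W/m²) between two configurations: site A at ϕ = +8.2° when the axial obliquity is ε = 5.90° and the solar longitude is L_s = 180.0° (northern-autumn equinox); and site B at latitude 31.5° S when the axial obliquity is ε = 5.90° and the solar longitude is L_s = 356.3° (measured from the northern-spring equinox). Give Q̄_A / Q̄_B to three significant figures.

— Configuration A (ϕ=+8.2°):
Solar declination: sin δ = sin ε · sin L_s = sin 5.90° × sin 180.0° = 0.00000, so δ = +0.000°.
cos h₀ = −tan(+8.2°) tan(+0.000°) = -0.0000, h₀ = 1.5708 rad.
Bracket: h₀ sin ϕ sin δ + cos ϕ cos δ sin h₀ = 1.5708×0.14263×0.00000 + 0.98978×1.00000×1.00000 = 0.000000 + 0.989780 = 0.989780.
Q̄ = (S_0/π) × [bracket] = (1286/π) × 0.989780 = 405.16 W/m².
— Configuration B (ϕ=-31.5°):
Solar declination: sin δ = sin ε · sin L_s = sin 5.90° × sin 356.3° = -0.00663, so δ = -0.380°.
cos h₀ = −tan(-31.5°) tan(-0.380°) = -0.0041, h₀ = 1.5749 rad.
Bracket: h₀ sin ϕ sin δ + cos ϕ cos δ sin h₀ = 1.5749×-0.52250×-0.00663 + 0.85264×0.99998×0.99999 = 0.005456 + 0.852614 = 0.858070.
Q̄ = (S_0/π) × [bracket] = (1286/π) × 0.858070 = 351.25 W/m².
Ratio Q̄_A / Q̄_B = 405.16 / 351.25 = 1.153.

Q̄_A / Q̄_B ≈ 1.15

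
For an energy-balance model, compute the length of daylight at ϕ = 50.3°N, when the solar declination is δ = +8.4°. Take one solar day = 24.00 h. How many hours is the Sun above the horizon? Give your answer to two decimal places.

cos h₀ = −tan ϕ · tan δ = −tan(+50.3°) × tan(+8.400°) = -0.1779, so h₀ = 1.7496 rad = 100.25°.
Daylight = 2h₀/(2π) × 24.00 h = (1.7496/π) × 24.00 = 13.37 h.

13.37 h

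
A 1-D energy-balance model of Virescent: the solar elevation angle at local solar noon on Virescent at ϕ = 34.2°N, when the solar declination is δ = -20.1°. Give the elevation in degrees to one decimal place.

At local noon the hour angle is zero, so the zenith angle equals |ϕ − δ| = |+34.2° − (-20.100°)| = 54.300°.
Elevation = 90° − 54.300° = 35.7°.

35.7°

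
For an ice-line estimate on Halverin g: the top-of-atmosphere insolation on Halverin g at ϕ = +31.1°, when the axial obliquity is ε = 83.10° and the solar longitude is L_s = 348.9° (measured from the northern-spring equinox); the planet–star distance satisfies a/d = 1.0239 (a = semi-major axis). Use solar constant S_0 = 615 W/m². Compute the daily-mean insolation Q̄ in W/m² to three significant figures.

Q̄ ≈ 142 W/m²

Solar declination: sin δ = sin ε · sin L_s = sin 83.10° × sin 348.9° = -0.19113, so δ = -11.019°.
cos h₀ = −tan(+31.1°) tan(-11.019°) = 0.1175, h₀ = 1.4531 rad.
Bracket: h₀ sin ϕ sin δ + cos ϕ cos δ sin h₀ = 1.4531×0.51653×-0.19113 + 0.85627×0.98157×0.99308 = -0.143456 + 0.834673 = 0.691217.
Inverse-square distance factor (a/d)² = 1.0239² = 1.048371.
Q̄ = (S_0/π) × 1.048371 × [bracket] = (615/π) × 1.048371 × 0.691217 = 141.9 W/m².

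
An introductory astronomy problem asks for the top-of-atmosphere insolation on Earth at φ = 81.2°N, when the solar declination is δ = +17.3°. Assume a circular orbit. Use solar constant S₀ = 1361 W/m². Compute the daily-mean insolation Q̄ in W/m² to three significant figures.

Q̄ ≈ 400 W/m²

cos H₀ = −tan(+81.2°) tan(+17.300°) = -2.0119 ≤ −1 ⇒ polar day, H₀ = π.
Bracket: H₀ sin φ sin δ + cos φ cos δ sin H₀ = 3.1416×0.98823×0.29737 + 0.15299×0.95476×0.00000 = 0.923222 + 0.000000 = 0.923222.
Q̄ = (S₀/π) × [bracket] = (1361/π) × 0.923222 = 400.0 W/m².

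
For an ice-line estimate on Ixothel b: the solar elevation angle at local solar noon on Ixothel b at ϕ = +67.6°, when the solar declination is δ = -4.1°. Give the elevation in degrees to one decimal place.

At local noon the hour angle is zero, so the zenith angle equals |ϕ − δ| = |+67.6° − (-4.100°)| = 71.700°.
Elevation = 90° − 71.700° = 18.3°.

18.3°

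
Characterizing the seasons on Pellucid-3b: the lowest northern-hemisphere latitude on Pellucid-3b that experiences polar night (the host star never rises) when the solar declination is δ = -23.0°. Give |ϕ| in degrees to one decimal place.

Polar night requires cos h₀ = −tan ϕ tan δ ≥ 1, i.e. tan ϕ tan δ ≤ −1.
The boundary is |tan ϕ| · |tan δ| = 1, so |ϕ| = 90° − |δ| = 90° − 23.0° = 67.0° in the northern hemisphere.

|ϕ| = 67.0°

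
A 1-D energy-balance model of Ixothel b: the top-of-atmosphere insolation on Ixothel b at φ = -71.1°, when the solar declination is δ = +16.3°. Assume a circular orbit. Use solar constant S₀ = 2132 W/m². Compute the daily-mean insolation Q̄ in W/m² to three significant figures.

Q̄ ≈ 11.2 W/m²

cos H₀ = −tan(-71.1°) tan(+16.300°) = 0.8541, H₀ = 0.5470 rad.
Bracket: H₀ sin φ sin δ + cos φ cos δ sin H₀ = 0.5470×-0.94609×0.28067 + 0.32392×0.95981×0.52012 = -0.145250 + 0.161706 = 0.016456.
Q̄ = (S₀/π) × [bracket] = (2132/π) × 0.016456 = 11.17 W/m².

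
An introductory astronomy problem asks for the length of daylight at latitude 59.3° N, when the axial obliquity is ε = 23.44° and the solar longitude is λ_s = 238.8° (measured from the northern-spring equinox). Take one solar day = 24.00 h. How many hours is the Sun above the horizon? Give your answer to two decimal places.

Solar declination: sin δ = sin ε · sin λ_s = sin 23.44° × sin 238.8° = -0.34025, so δ = -19.892°.
cos H₀ = −tan φ · tan δ = −tan(+59.3°) × tan(-19.892°) = 0.6094, so H₀ = 0.9155 rad = 52.45°.
Daylight = 2H₀/(2π) × 24.00 h = (0.9155/π) × 24.00 = 6.99 h.

6.99 h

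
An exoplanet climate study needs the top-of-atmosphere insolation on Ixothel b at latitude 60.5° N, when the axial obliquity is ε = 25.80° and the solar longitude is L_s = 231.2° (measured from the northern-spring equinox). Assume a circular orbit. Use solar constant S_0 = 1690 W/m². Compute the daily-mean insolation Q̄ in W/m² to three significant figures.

Q̄ ≈ 52.3 W/m²

Solar declination: sin δ = sin ε · sin L_s = sin 25.80° × sin 231.2° = -0.33919, so δ = -19.828°.
cos h₀ = −tan(+60.5°) tan(-19.828°) = 0.6373, h₀ = 0.8798 rad.
Bracket: h₀ sin ϕ sin δ + cos ϕ cos δ sin h₀ = 0.8798×0.87036×-0.33919 + 0.49242×0.94072×0.77061 = -0.259732 + 0.356969 = 0.097237.
Q̄ = (S_0/π) × [bracket] = (1690/π) × 0.097237 = 52.31 W/m².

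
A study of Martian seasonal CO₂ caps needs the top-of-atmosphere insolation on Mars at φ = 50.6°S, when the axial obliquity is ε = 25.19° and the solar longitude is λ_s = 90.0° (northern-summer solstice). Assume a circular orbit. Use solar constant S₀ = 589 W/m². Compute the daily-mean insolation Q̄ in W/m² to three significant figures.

Q̄ ≈ 29.0 W/m²

Solar declination: sin δ = sin ε · sin λ_s = sin 25.19° × sin 90.0° = 0.42562, so δ = +25.190°.
cos H₀ = −tan(-50.6°) tan(+25.190°) = 0.5726, H₀ = 0.9611 rad.
Bracket: H₀ sin φ sin δ + cos φ cos δ sin H₀ = 0.9611×-0.77273×0.42562 + 0.63473×0.90490×0.81982 = -0.316096 + 0.470878 = 0.154782.
Q̄ = (S₀/π) × [bracket] = (589/π) × 0.154782 = 29.02 W/m².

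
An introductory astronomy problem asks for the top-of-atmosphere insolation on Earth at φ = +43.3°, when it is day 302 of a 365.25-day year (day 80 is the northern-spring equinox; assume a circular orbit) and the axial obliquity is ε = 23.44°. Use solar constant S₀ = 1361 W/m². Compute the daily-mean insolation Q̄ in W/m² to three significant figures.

Solar longitude: λ_s = 360° × (302 − 80)/365.25 = 218.809°.
sin δ = sin 23.44° × sin 218.809° = -0.24930, so δ = -14.436°.
cos H₀ = −tan(+43.3°) tan(-14.436°) = 0.2426, H₀ = 1.3258 rad.
Bracket: H₀ sin φ sin δ + cos φ cos δ sin H₀ = 1.3258×0.68582×-0.24930 + 0.72777×0.96843×0.97013 = -0.226679 + 0.683742 = 0.457063.
Q̄ = (S₀/π) × [bracket] = (1361/π) × 0.457063 = 198.0 W/m².

Q̄ ≈ 198 W/m²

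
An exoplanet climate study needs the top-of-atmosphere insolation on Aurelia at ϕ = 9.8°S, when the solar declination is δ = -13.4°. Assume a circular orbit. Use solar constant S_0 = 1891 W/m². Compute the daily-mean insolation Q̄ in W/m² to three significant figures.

cos h₀ = −tan(-9.8°) tan(-13.400°) = -0.0412, h₀ = 1.6120 rad.
Bracket: h₀ sin ϕ sin δ + cos ϕ cos δ sin h₀ = 1.6120×-0.17021×-0.23175 + 0.98541×0.97278×0.99915 = 0.063587 + 0.957772 = 1.021359.
Q̄ = (S_0/π) × [bracket] = (1891/π) × 1.021359 = 614.8 W/m².

Q̄ ≈ 615 W/m²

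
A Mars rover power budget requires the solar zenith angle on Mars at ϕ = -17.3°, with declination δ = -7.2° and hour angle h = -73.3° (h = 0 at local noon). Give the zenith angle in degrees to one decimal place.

cos θ_z = sin ϕ sin δ + cos ϕ cos δ cos h = 0.037271 + 0.272197 = 0.309468.
θ_z = arccos(0.309468) = 72.0°.

θ_z = 72.0°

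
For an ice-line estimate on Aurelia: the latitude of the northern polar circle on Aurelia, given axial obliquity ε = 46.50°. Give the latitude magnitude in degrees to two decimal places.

43.50°

The polar circle is the lowest latitude that experiences at least one full rotation of continuous daylight at the northern-summer solstice; it lies at |φ| = 90° − ε = 90° − 46.50° = 43.50°.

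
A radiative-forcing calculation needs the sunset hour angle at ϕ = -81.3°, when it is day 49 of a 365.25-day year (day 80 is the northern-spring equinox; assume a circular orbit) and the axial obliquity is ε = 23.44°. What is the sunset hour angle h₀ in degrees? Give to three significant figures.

h₀ = 180°

Solar longitude: L_s = 360° × (49 − 80)/365.25 = -30.554°, i.e. -30.554° + 360° = 329.446°.
sin δ = sin 23.44° × sin 329.446° = -0.20222, so δ = -11.667°.
Sunrise equation: cos h₀ = −tan ϕ · tan δ = -1.3494 ≤ −1, so the Sun never sets (polar day) and h₀ = π.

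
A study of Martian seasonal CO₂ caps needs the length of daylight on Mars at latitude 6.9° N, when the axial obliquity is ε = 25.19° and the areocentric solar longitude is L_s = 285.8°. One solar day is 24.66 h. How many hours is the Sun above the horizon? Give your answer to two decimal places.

sin δ = sin 25.19° × sin 285.8° = -0.40954, so δ = -24.176°.
cos h₀ = −tan ϕ · tan δ = −tan(+6.9°) × tan(-24.176°) = 0.0543, so h₀ = 1.5164 rad = 86.89°.
Daylight = 2h₀/(2π) × 24.66 h = (1.5164/π) × 24.66 = 11.90 h.

11.90 h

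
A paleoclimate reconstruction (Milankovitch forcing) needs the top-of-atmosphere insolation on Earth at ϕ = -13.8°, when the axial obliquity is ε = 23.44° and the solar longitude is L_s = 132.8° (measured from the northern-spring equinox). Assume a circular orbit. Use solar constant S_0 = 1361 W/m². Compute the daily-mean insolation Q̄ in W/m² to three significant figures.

Solar declination: sin δ = sin ε · sin L_s = sin 23.44° × sin 132.8° = 0.29187, so δ = +16.970°.
cos h₀ = −tan(-13.8°) tan(+16.970°) = 0.0750, h₀ = 1.4958 rad.
Bracket: h₀ sin ϕ sin δ + cos ϕ cos δ sin h₀ = 1.4958×-0.23853×0.29187 + 0.97113×0.95646×0.99719 = -0.104137 + 0.926237 = 0.822100.
Q̄ = (S_0/π) × [bracket] = (1361/π) × 0.822100 = 356.1 W/m².

Q̄ ≈ 356 W/m²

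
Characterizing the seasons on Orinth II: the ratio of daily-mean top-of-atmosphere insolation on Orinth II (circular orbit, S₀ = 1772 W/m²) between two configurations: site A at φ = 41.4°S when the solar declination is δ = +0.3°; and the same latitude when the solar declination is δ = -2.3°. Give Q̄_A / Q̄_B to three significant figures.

— Configuration A (φ=-41.4°):
cos H₀ = −tan(-41.4°) tan(+0.300°) = 0.0046, H₀ = 1.5662 rad.
Bracket: H₀ sin φ sin δ + cos φ cos δ sin H₀ = 1.5662×-0.66131×0.00524 + 0.75011×0.99999×0.99999 = -0.005427 + 0.750095 = 0.744668.
Q̄ = (S₀/π) × [bracket] = (1772/π) × 0.744668 = 420.03 W/m².
— Configuration B (φ=-41.4°):
cos H₀ = −tan(-41.4°) tan(-2.300°) = -0.0354, H₀ = 1.6062 rad.
Bracket: H₀ sin φ sin δ + cos φ cos δ sin H₀ = 1.6062×-0.66131×-0.04013 + 0.75011×0.99919×0.99937 = 0.042626 + 0.749030 = 0.791656.
Q̄ = (S₀/π) × [bracket] = (1772/π) × 0.791656 = 446.53 W/m².
Ratio Q̄_A / Q̄_B = 420.03 / 446.53 = 0.9407.

Q̄_A / Q̄_B ≈ 0.941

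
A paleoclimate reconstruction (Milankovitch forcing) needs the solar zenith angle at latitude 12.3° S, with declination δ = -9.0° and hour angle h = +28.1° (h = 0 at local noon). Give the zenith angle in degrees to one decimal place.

θ_z = 27.8°

cos θ_z = sin ϕ sin δ + cos ϕ cos δ cos h = 0.033325 + 0.851267 = 0.884592.
θ_z = arccos(0.884592) = 27.8°.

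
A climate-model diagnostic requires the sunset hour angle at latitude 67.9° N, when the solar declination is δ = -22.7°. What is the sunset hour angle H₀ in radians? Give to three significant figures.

H₀ = 0.00 rad

cos H₀ = −tan φ · tan δ = 1.0302 ≥ 1, so the Sun never rises (polar night) and H₀ = 0.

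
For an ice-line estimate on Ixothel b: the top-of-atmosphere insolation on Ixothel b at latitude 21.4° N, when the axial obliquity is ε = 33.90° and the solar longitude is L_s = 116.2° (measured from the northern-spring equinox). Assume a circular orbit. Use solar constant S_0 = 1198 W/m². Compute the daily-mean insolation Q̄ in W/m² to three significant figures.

Q̄ ≈ 425 W/m²

Solar declination: sin δ = sin ε · sin L_s = sin 33.90° × sin 116.2° = 0.50044, so δ = +30.029°.
cos h₀ = −tan(+21.4°) tan(+30.029°) = -0.2265, h₀ = 1.7993 rad.
Bracket: h₀ sin ϕ sin δ + cos ϕ cos δ sin h₀ = 1.7993×0.36488×0.50044 + 0.93106×0.86577×0.97400 = 0.328553 + 0.785126 = 1.113679.
Q̄ = (S_0/π) × [bracket] = (1198/π) × 1.113679 = 424.7 W/m².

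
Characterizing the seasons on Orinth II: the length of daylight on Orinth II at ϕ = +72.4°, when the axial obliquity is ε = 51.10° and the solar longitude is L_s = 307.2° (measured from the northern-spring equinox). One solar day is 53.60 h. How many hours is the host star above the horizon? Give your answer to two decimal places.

Solar declination: sin δ = sin ε · sin L_s = sin 51.10° × sin 307.2° = -0.61989, so δ = -38.308°.
cos h₀ = −tan ϕ · tan δ = 2.4904 ≥ 1, so the host star never rises (polar night) and h₀ = 0.
Daylight = 2h₀/(2π) × 53.60 h = (0.0000/π) × 53.60 = 0.00 h.

0.00 h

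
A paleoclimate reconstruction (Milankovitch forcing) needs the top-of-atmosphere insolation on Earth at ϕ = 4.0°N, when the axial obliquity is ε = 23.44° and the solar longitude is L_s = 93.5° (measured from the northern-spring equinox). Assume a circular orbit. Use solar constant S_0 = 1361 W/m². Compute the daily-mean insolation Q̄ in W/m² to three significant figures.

Solar declination: sin δ = sin ε · sin L_s = sin 23.44° × sin 93.5° = 0.39705, so δ = +23.394°.
cos h₀ = −tan(+4.0°) tan(+23.394°) = -0.0303, h₀ = 1.6011 rad.
Bracket: h₀ sin ϕ sin δ + cos ϕ cos δ sin h₀ = 1.6011×0.06976×0.39705 + 0.99756×0.91780×0.99954 = 0.044348 + 0.915139 = 0.959487.
Q̄ = (S_0/π) × [bracket] = (1361/π) × 0.959487 = 415.7 W/m².

Q̄ ≈ 416 W/m²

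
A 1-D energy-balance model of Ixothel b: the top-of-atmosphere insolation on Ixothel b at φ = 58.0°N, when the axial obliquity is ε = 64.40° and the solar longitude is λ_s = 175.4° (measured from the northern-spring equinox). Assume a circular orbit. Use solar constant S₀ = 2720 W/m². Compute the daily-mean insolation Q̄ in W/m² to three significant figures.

Q̄ ≈ 544 W/m²

Solar declination: sin δ = sin ε · sin λ_s = sin 64.40° × sin 175.4° = 0.07233, so δ = +4.148°.
cos H₀ = −tan(+58.0°) tan(+4.148°) = -0.1160, H₀ = 1.6871 rad.
Bracket: H₀ sin φ sin δ + cos φ cos δ sin H₀ = 1.6871×0.84805×0.07233 + 0.52992×0.99738×0.99324 = 0.103486 + 0.524959 = 0.628445.
Q̄ = (S₀/π) × [bracket] = (2720/π) × 0.628445 = 544.1 W/m².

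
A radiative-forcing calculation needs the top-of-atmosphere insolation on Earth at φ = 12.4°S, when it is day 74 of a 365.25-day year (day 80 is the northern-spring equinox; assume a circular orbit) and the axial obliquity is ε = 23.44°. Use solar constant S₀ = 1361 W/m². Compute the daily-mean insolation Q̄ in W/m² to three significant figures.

Solar longitude: λ_s = 360° × (74 − 80)/365.25 = -5.914°, i.e. -5.914° + 360° = 354.086°.
sin δ = sin 23.44° × sin 354.086° = -0.04098, so δ = -2.349°.
cos H₀ = −tan(-12.4°) tan(-2.349°) = -0.0090, H₀ = 1.5798 rad.
Bracket: H₀ sin φ sin δ + cos φ cos δ sin H₀ = 1.5798×-0.21474×-0.04098 + 0.97667×0.99916×0.99996 = 0.013902 + 0.975811 = 0.989713.
Q̄ = (S₀/π) × [bracket] = (1361/π) × 0.989713 = 428.8 W/m².

Q̄ ≈ 429 W/m²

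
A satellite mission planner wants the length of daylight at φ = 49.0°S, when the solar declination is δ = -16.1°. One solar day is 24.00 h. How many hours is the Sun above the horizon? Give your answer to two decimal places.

cos H₀ = −tan φ · tan δ = −tan(-49.0°) × tan(-16.100°) = -0.3320, so H₀ = 1.9093 rad = 109.39°.
Daylight = 2H₀/(2π) × 24.00 h = (1.9093/π) × 24.00 = 14.59 h.

14.59 h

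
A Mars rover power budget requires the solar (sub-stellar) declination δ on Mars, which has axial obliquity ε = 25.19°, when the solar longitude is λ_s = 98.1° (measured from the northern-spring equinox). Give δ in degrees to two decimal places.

sin δ = sin ε · sin λ_s = sin 25.19° × sin 98.1° = 0.421375.
δ = arcsin(0.421375) = +24.92°.

δ = +24.92°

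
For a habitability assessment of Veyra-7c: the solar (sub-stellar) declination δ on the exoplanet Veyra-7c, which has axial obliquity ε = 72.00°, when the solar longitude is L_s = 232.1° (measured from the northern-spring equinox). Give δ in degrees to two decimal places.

sin δ = sin ε · sin L_s = sin 72.00° × sin 232.1° = -0.750464.
δ = arcsin(-0.750464) = -48.63°.

δ = -48.63°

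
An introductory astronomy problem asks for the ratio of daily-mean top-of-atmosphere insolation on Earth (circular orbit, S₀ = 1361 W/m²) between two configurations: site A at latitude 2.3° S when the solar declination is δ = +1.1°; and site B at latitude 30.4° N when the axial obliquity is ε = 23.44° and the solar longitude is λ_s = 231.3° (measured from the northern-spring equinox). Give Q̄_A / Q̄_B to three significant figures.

— Configuration A (φ=-2.3°):
cos H₀ = −tan(-2.3°) tan(+1.100°) = 0.0008, H₀ = 1.5700 rad.
Bracket: H₀ sin φ sin δ + cos φ cos δ sin H₀ = 1.5700×-0.04013×0.01920 + 0.99919×0.99982×1.00000 = -0.001210 + 0.999010 = 0.997800.
Q̄ = (S₀/π) × [bracket] = (1361/π) × 0.997800 = 432.27 W/m².
— Configuration B (φ=+30.4°):
Solar declination: sin δ = sin ε · sin λ_s = sin 23.44° × sin 231.3° = -0.31045, so δ = -18.086°.
cos H₀ = −tan(+30.4°) tan(-18.086°) = 0.1916, H₀ = 1.3780 rad.
Bracket: H₀ sin φ sin δ + cos φ cos δ sin H₀ = 1.3780×0.50603×-0.31045 + 0.86251×0.95059×0.98147 = -0.216480 + 0.804701 = 0.588221.
Q̄ = (S₀/π) × [bracket] = (1361/π) × 0.588221 = 254.83 W/m².
Ratio Q̄_A / Q̄_B = 432.27 / 254.83 = 1.696.

Q̄_A / Q̄_B ≈ 1.70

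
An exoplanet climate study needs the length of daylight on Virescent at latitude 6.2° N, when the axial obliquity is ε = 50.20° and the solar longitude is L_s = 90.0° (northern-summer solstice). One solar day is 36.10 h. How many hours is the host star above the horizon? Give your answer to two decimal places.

Solar declination: sin δ = sin ε · sin L_s = sin 50.20° × sin 90.0° = 0.76828, so δ = +50.200°.
cos h₀ = −tan ϕ · tan δ = −tan(+6.2°) × tan(+50.200°) = -0.1304, so h₀ = 1.7016 rad = 97.49°.
Daylight = 2h₀/(2π) × 36.10 h = (1.7016/π) × 36.10 = 19.55 h.

19.55 h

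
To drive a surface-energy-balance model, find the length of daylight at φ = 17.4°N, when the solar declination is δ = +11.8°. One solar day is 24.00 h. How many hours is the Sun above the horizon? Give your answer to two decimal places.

12.50 h

cos H₀ = −tan φ · tan δ = −tan(+17.4°) × tan(+11.800°) = -0.0655, so H₀ = 1.6363 rad = 93.75°.
Daylight = 2H₀/(2π) × 24.00 h = (1.6363/π) × 24.00 = 12.50 h.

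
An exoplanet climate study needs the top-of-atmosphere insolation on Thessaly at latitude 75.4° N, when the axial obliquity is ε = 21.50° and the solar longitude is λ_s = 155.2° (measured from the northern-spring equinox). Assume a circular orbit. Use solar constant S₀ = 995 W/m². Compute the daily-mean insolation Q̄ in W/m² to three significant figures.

Solar declination: sin δ = sin ε · sin λ_s = sin 21.50° × sin 155.2° = 0.15373, so δ = +8.843°.
cos H₀ = −tan(+75.4°) tan(+8.843°) = -0.5973, H₀ = 2.2109 rad.
Bracket: H₀ sin φ sin δ + cos φ cos δ sin H₀ = 2.2109×0.96771×0.15373 + 0.25207×0.98811×0.80203 = 0.328907 + 0.199764 = 0.528671.
Q̄ = (S₀/π) × [bracket] = (995/π) × 0.528671 = 167.4 W/m².

Q̄ ≈ 167 W/m²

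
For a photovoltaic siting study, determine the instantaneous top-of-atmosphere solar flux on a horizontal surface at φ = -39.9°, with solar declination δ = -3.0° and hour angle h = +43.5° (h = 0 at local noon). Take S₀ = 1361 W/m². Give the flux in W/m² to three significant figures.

802 W/m²

cos θ_z = sin φ sin δ + cos φ cos δ cos h = 0.033571 + 0.555719 = 0.589290.
Flux = S₀ · cos θ_z = 1361 × 0.589290 = 802.0 W/m².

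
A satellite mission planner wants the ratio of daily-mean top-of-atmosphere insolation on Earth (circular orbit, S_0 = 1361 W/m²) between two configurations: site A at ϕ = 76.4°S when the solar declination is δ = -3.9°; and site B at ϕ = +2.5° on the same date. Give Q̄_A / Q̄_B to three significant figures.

— Configuration A (ϕ=-76.4°):
cos h₀ = −tan(-76.4°) tan(-3.900°) = -0.2818, h₀ = 1.8565 rad.
Bracket: h₀ sin ϕ sin δ + cos ϕ cos δ sin h₀ = 1.8565×-0.97196×-0.06802 + 0.23514×0.99768×0.95947 = 0.122738 + 0.225086 = 0.347824.
Q̄ = (S_0/π) × [bracket] = (1361/π) × 0.347824 = 150.68 W/m².
— Configuration B (ϕ=+2.5°):
cos h₀ = −tan(+2.5°) tan(-3.900°) = 0.0030, h₀ = 1.5678 rad.
Bracket: h₀ sin ϕ sin δ + cos ϕ cos δ sin h₀ = 1.5678×0.04362×-0.06802 + 0.99905×0.99768×1.00000 = -0.004652 + 0.996732 = 0.992080.
Q̄ = (S_0/π) × [bracket] = (1361/π) × 0.992080 = 429.79 W/m².
Ratio Q̄_A / Q̄_B = 150.68 / 429.79 = 0.3506.

Q̄_A / Q̄_B ≈ 0.351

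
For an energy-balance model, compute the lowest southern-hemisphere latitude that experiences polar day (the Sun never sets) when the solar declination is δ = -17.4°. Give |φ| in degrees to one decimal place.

Polar day requires cos H₀ = −tan φ tan δ ≤ −1, i.e. tan φ tan δ ≥ 1.
The boundary is |tan φ| · |tan δ| = 1, so |φ| = 90° − |δ| = 90° − 17.4° = 72.6° in the southern hemisphere.

|φ| = 72.6°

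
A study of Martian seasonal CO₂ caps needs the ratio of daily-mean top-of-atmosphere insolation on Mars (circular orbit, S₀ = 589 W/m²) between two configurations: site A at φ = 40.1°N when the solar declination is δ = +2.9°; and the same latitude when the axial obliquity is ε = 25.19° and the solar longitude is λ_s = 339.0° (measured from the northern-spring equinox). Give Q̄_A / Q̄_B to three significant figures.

— Configuration A (φ=+40.1°):
cos H₀ = −tan(+40.1°) tan(+2.900°) = -0.0427, H₀ = 1.6135 rad.
Bracket: H₀ sin φ sin δ + cos φ cos δ sin H₀ = 1.6135×0.64412×0.05059 + 0.76492×0.99872×0.99909 = 0.052578 + 0.763246 = 0.815824.
Q̄ = (S₀/π) × [bracket] = (589/π) × 0.815824 = 152.95 W/m².
— Configuration B (φ=+40.1°):
Solar declination: sin δ = sin ε · sin λ_s = sin 25.19° × sin 339.0° = -0.15253, so δ = -8.774°.
cos H₀ = −tan(+40.1°) tan(-8.774°) = 0.1300, H₀ = 1.4405 rad.
Bracket: H₀ sin φ sin δ + cos φ cos δ sin H₀ = 1.4405×0.64412×-0.15253 + 0.76492×0.98830×0.99152 = -0.141526 + 0.749560 = 0.608034.
Q̄ = (S₀/π) × [bracket] = (589/π) × 0.608034 = 114.00 W/m².
Ratio Q̄_A / Q̄_B = 152.95 / 114.00 = 1.342.

Q̄_A / Q̄_B ≈ 1.34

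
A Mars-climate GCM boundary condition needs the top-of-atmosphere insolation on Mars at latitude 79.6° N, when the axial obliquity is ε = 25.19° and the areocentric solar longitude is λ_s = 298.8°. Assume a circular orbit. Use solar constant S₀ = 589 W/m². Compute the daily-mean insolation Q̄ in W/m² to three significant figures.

sin δ = sin 25.19° × sin 298.8° = -0.37297, so δ = -21.899°.
cos H₀ = −tan(+79.6°) tan(-21.899°) = 2.1902 ≥ 1 ⇒ polar night, H₀ = 0 and Q̄ = 0.

Q̄ ≈ 0.00 W/m²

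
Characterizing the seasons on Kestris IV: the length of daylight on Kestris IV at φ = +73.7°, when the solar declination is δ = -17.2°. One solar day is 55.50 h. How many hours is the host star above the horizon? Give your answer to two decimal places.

cos H₀ = −tan φ · tan δ = 1.0586 ≥ 1, so the host star never rises (polar night) and H₀ = 0.
Daylight = 2H₀/(2π) × 55.50 h = (0.0000/π) × 55.50 = 0.00 h.

0.00 h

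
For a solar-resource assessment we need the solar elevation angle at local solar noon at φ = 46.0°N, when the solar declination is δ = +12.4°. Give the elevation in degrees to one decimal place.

56.4°

At local noon the hour angle is zero, so the zenith angle equals |φ − δ| = |+46.0° − (+12.400°)| = 33.600°.
Elevation = 90° − 33.600° = 56.4°.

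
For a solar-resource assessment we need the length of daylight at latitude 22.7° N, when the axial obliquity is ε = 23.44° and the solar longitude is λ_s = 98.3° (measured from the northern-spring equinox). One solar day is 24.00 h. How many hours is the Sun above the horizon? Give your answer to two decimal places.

13.38 h

Solar declination: sin δ = sin ε · sin λ_s = sin 23.44° × sin 98.3° = 0.39362, so δ = +23.180°.
cos H₀ = −tan φ · tan δ = −tan(+22.7°) × tan(+23.180°) = -0.1791, so H₀ = 1.7509 rad = 100.32°.
Daylight = 2H₀/(2π) × 24.00 h = (1.7509/π) × 24.00 = 13.38 h.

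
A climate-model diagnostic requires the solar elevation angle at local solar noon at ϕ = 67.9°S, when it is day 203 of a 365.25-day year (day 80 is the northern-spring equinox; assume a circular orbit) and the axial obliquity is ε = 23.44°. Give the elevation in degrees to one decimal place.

Solar longitude: L_s = 360° × (203 − 80)/365.25 = 121.232°.
sin δ = sin 23.44° × sin 121.232° = 0.34014, so δ = +19.885°.
At local noon the hour angle is zero, so the zenith angle equals |ϕ − δ| = |-67.9° − (+19.885°)| = 87.785°.
Elevation = 90° − 87.785° = 2.2°.

2.2°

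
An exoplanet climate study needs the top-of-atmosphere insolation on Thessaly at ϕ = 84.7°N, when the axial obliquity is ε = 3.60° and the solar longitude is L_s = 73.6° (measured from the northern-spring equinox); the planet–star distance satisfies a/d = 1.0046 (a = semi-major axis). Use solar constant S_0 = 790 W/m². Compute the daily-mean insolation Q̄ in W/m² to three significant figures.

Q̄ ≈ 52.5 W/m²

Solar declination: sin δ = sin ε · sin L_s = sin 3.60° × sin 73.6° = 0.06024, so δ = +3.453°.
cos h₀ = −tan(+84.7°) tan(+3.453°) = -0.6505, h₀ = 2.2790 rad.
Bracket: h₀ sin ϕ sin δ + cos ϕ cos δ sin h₀ = 2.2790×0.99572×0.06024 + 0.09237×0.99818×0.75950 = 0.136699 + 0.070027 = 0.206726.
Inverse-square distance factor (a/d)² = 1.0046² = 1.009221.
Q̄ = (S_0/π) × 1.009221 × [bracket] = (790/π) × 1.009221 × 0.206726 = 52.46 W/m².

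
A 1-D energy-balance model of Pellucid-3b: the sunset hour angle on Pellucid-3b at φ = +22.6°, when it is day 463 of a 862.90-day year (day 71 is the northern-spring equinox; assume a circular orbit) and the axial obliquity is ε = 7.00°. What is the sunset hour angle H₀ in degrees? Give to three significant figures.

H₀ = 90.8°

Solar longitude: λ_s = 360° × (463 − 71)/862.90 = 163.542°.
sin δ = sin 7.00° × sin 163.542° = 0.03453, so δ = +1.979°.
cos H₀ = −tan φ · tan δ = −tan(+22.6°) × tan(+1.979°) = -0.0144, so H₀ = 1.5852 rad = 90.82°.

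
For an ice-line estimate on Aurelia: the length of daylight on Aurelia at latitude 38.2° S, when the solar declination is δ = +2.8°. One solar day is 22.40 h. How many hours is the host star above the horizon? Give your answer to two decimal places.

cos h₀ = −tan ϕ · tan δ = −tan(-38.2°) × tan(+2.800°) = 0.0385, so h₀ = 1.5323 rad = 87.79°.
Daylight = 2h₀/(2π) × 22.40 h = (1.5323/π) × 22.40 = 10.93 h.

10.93 h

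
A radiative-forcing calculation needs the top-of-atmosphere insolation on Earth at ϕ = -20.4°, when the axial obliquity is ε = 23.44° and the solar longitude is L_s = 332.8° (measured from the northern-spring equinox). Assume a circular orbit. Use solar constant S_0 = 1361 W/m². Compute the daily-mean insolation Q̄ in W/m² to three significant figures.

Solar declination: sin δ = sin ε · sin L_s = sin 23.44° × sin 332.8° = -0.18183, so δ = -10.476°.
cos h₀ = −tan(-20.4°) tan(-10.476°) = -0.0688, h₀ = 1.6396 rad.
Bracket: h₀ sin ϕ sin δ + cos ϕ cos δ sin h₀ = 1.6396×-0.34857×-0.18183 + 0.93728×0.98333×0.99763 = 0.103919 + 0.919471 = 1.023390.
Q̄ = (S_0/π) × [bracket] = (1361/π) × 1.023390 = 443.4 W/m².

Q̄ ≈ 443 W/m²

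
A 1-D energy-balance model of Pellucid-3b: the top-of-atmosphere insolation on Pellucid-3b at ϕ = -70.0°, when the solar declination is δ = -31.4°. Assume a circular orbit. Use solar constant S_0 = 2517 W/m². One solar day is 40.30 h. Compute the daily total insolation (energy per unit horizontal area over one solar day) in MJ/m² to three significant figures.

cos h₀ = −tan(-70.0°) tan(-31.400°) = -1.6771 ≤ −1 ⇒ polar day, h₀ = π.
Bracket: h₀ sin ϕ sin δ + cos ϕ cos δ sin h₀ = 3.1416×-0.93969×-0.52101 + 0.34202×0.85355×0.00000 = 1.538089 + 0.000000 = 1.538089.
Q̄ = (S_0/π) × [bracket] = (2517/π) × 1.538089 = 1232.3 W/m².
Daily total = Q̄ × 40.30 h × 3600 s/h = 1232.3 × 40.30 × 3600 / 10⁶ = 178.8 MJ/m².

179 MJ/m²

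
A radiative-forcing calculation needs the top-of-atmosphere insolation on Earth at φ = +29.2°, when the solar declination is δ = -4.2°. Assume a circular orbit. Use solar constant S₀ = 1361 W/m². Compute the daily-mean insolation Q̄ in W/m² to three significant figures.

Q̄ ≈ 353 W/m²

cos H₀ = −tan(+29.2°) tan(-4.200°) = 0.0410, H₀ = 1.5297 rad.
Bracket: H₀ sin φ sin δ + cos φ cos δ sin H₀ = 1.5297×0.48786×-0.07324 + 0.87292×0.99731×0.99916 = -0.054658 + 0.869841 = 0.815183.
Q̄ = (S₀/π) × [bracket] = (1361/π) × 0.815183 = 353.2 W/m².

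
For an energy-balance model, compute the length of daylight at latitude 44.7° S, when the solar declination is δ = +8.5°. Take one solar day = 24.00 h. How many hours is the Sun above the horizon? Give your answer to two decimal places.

cos h₀ = −tan ϕ · tan δ = −tan(-44.7°) × tan(+8.500°) = 0.1479, so h₀ = 1.4224 rad = 81.50°.
Daylight = 2h₀/(2π) × 24.00 h = (1.4224/π) × 24.00 = 10.87 h.

10.87 h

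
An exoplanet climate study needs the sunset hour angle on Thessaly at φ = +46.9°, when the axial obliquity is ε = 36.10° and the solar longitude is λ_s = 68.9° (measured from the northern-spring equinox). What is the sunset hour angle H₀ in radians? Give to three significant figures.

Solar declination: sin δ = sin ε · sin λ_s = sin 36.10° × sin 68.9° = 0.54969, so δ = +33.346°.
cos H₀ = −tan φ · tan δ = −tan(+46.9°) × tan(+33.346°) = -0.7032, so H₀ = 2.3507 rad = 134.68°.

H₀ = 2.35 rad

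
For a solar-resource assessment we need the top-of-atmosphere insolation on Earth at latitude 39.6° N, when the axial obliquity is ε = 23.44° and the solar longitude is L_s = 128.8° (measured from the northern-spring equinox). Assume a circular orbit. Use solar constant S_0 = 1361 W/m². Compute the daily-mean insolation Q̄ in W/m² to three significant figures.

Solar declination: sin δ = sin ε · sin L_s = sin 23.44° × sin 128.8° = 0.31001, so δ = +18.060°.
cos h₀ = −tan(+39.6°) tan(+18.060°) = -0.2698, h₀ = 1.8439 rad.
Bracket: h₀ sin ϕ sin δ + cos ϕ cos δ sin h₀ = 1.8439×0.63742×0.31001 + 0.77051×0.95073×0.96293 = 0.364367 + 0.705391 = 1.069758.
Q̄ = (S_0/π) × [bracket] = (1361/π) × 1.069758 = 463.4 W/m².

Q̄ ≈ 463 W/m²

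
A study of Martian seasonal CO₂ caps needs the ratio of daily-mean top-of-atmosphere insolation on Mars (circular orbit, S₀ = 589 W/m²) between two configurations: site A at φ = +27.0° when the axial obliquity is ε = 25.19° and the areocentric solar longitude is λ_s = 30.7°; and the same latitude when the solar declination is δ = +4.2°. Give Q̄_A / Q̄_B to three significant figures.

— Configuration A (φ=+27.0°):
sin δ = sin 25.19° × sin 30.7° = 0.21730, so δ = +12.550°.
cos H₀ = −tan(+27.0°) tan(+12.550°) = -0.1134, H₀ = 1.6845 rad.
Bracket: H₀ sin φ sin δ + cos φ cos δ sin H₀ = 1.6845×0.45399×0.21730 + 0.89101×0.97611×0.99355 = 0.166179 + 0.864114 = 1.030293.
Q̄ = (S₀/π) × [bracket] = (589/π) × 1.030293 = 193.16 W/m².
— Configuration B (φ=+27.0°):
cos H₀ = −tan(+27.0°) tan(+4.200°) = -0.0374, H₀ = 1.6082 rad.
Bracket: H₀ sin φ sin δ + cos φ cos δ sin H₀ = 1.6082×0.45399×0.07324 + 0.89101×0.99731×0.99930 = 0.053473 + 0.887991 = 0.941464.
Q̄ = (S₀/π) × [bracket] = (589/π) × 0.941464 = 176.51 W/m².
Ratio Q̄_A / Q̄_B = 193.16 / 176.51 = 1.094.

Q̄_A / Q̄_B ≈ 1.09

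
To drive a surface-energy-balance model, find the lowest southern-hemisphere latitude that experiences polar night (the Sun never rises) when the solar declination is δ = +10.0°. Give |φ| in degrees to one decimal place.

Polar night requires cos H₀ = −tan φ tan δ ≥ 1, i.e. tan φ tan δ ≤ −1.
The boundary is |tan φ| · |tan δ| = 1, so |φ| = 90° − |δ| = 90° − 10.0° = 80.0° in the southern hemisphere.

|φ| = 80.0°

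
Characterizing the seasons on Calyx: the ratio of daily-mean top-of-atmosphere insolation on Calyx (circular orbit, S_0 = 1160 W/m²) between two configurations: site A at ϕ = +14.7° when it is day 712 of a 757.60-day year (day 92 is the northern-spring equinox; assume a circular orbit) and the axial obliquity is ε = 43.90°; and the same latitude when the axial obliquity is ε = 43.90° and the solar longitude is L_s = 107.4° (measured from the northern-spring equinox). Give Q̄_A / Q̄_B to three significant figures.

Q̄_A / Q̄_B ≈ 0.512

— Configuration A (ϕ=+14.7°):
Solar longitude: L_s = 360° × (712 − 92)/757.60 = 294.615°.
sin δ = sin 43.90° × sin 294.615° = -0.63039, so δ = -39.079°.
cos h₀ = −tan(+14.7°) tan(-39.079°) = 0.2130, h₀ = 1.3561 rad.
Bracket: h₀ sin ϕ sin δ + cos ϕ cos δ sin h₀ = 1.3561×0.25376×-0.63039 + 0.96727×0.77628×0.97704 = -0.216932 + 0.733632 = 0.516700.
Q̄ = (S_0/π) × [bracket] = (1160/π) × 0.516700 = 190.79 W/m².
— Configuration B (ϕ=+14.7°):
Solar declination: sin δ = sin ε · sin L_s = sin 43.90° × sin 107.4° = 0.66167, so δ = +41.428°.
cos h₀ = −tan(+14.7°) tan(+41.428°) = -0.2315, h₀ = 1.8044 rad.
Bracket: h₀ sin ϕ sin δ + cos ϕ cos δ sin h₀ = 1.8044×0.25376×0.66167 + 0.96727×0.74979×0.97283 = 0.302968 + 0.705544 = 1.008512.
Q̄ = (S_0/π) × [bracket] = (1160/π) × 1.008512 = 372.38 W/m².
Ratio Q̄_A / Q̄_B = 190.79 / 372.38 = 0.5124.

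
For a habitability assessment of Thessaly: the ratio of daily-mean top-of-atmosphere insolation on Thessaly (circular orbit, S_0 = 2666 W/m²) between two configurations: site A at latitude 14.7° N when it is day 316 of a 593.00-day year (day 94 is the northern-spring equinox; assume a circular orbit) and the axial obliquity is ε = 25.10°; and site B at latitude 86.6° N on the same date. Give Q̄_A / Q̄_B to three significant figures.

— Configuration A (ϕ=+14.7°):
Solar longitude: L_s = 360° × (316 − 94)/593.00 = 134.772°.
sin δ = sin 25.10° × sin 134.772° = 0.30114, so δ = +17.526°.
cos h₀ = −tan(+14.7°) tan(+17.526°) = -0.0828, h₀ = 1.6537 rad.
Bracket: h₀ sin ϕ sin δ + cos ϕ cos δ sin h₀ = 1.6537×0.25376×0.30114 + 0.96727×0.95358×0.99656 = 0.126371 + 0.919196 = 1.045567.
Q̄ = (S_0/π) × [bracket] = (2666/π) × 1.045567 = 887.28 W/m².
— Configuration B (ϕ=+86.6°):
cos h₀ = −tan(+86.6°) tan(+17.526°) = -5.3156 ≤ −1 ⇒ polar day, h₀ = π.
Bracket: h₀ sin ϕ sin δ + cos ϕ cos δ sin h₀ = 3.1416×0.99824×0.30114 + 0.05931×0.95358×0.00000 = 0.944396 + 0.000000 = 0.944396.
Q̄ = (S_0/π) × [bracket] = (2666/π) × 0.944396 = 801.43 W/m².
Ratio Q̄_A / Q̄_B = 887.28 / 801.43 = 1.107.

Q̄_A / Q̄_B ≈ 1.11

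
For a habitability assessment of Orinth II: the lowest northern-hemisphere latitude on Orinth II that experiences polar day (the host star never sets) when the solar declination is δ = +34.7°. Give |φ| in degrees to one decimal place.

|φ| = 55.3°

Polar day requires cos H₀ = −tan φ tan δ ≤ −1, i.e. tan φ tan δ ≥ 1.
The boundary is |tan φ| · |tan δ| = 1, so |φ| = 90° − |δ| = 90° − 34.7° = 55.3° in the northern hemisphere.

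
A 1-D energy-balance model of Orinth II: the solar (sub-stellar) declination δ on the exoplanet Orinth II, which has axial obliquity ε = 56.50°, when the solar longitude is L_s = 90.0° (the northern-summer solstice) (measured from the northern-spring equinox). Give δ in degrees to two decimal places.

sin δ = sin ε · sin L_s = sin 56.50° × sin 90.0° = 0.833886.
δ = arcsin(0.833886) = +56.50°.

δ = +56.50°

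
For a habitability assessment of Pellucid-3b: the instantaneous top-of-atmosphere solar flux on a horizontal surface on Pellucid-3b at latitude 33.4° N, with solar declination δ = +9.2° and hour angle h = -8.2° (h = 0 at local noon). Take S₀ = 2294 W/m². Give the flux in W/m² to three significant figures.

2.07e+03 W/m²

cos θ_z = sin φ sin δ + cos φ cos δ cos h = 0.088012 + 0.815683 = 0.903695.
Flux = S₀ · cos θ_z = 2294 × 0.903695 = 2073 W/m².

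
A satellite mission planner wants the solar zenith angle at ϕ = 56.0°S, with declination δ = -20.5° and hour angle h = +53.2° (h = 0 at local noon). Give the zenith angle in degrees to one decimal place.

cos θ_z = sin ϕ sin δ + cos ϕ cos δ cos h = 0.290335 + 0.313757 = 0.604092.
θ_z = arccos(0.604092) = 52.8°.

θ_z = 52.8°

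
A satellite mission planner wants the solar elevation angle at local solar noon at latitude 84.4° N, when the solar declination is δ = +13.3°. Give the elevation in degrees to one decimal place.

18.9°

At local noon the hour angle is zero, so the zenith angle equals |ϕ − δ| = |+84.4° − (+13.300°)| = 71.100°.
Elevation = 90° − 71.100° = 18.9°.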